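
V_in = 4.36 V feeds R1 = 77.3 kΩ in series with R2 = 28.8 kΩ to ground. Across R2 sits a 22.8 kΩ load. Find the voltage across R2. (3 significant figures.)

The load sits in parallel with R2, giving an effective lower resistance R2' = R2·R_L/(R2+R_L) = 12.73 kΩ.
Then V_out = V_in · R2'/(R1 + R2') = 4.36 × 12.73/90.03 = 0.6163 V.
(Unloaded it would be 1.18 V; the load pulls it down.)

V_out ≈ 0.616 V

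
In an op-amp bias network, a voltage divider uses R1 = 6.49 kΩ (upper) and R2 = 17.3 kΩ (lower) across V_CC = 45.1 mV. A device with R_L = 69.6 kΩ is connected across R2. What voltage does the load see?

The load sits in parallel with R2, giving an effective lower resistance R2' = R2·R_L/(R2+R_L) = 13.86 kΩ.
Then V_out = V_CC · R2'/(R1 + R2') = 45.1 × 13.86/20.35 = 30.71 mV.
(Unloaded it would be 32.8 mV; the load pulls it down.)

V_out ≈ 30.7 mV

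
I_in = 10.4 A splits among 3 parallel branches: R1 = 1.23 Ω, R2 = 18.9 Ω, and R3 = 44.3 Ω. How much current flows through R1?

I ≈ 9.52 A

Total conductance ΣG = 1/1.23 + 1/18.9 + 1/44.3 = 0.8885 (units of 1/Ω).
By the current-divider rule, I = I_in · G_k/ΣG = 10.4 × 0.9150 = 9.516 A.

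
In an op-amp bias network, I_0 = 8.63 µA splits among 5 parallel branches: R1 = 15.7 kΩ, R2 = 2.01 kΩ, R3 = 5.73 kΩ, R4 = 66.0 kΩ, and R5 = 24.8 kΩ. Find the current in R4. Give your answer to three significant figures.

Total conductance ΣG = 1/15.7 + 1/2.01 + 1/5.73 + 1/66.0 + 1/24.8 = 0.7912 (units of 1/kΩ).
Current divider: I(R4) = I_0 · G_k/ΣG = 8.63 × (0.01515/0.7912) = 8.63 × 0.01915 = 0.1653 µA.

I ≈ 0.165 µA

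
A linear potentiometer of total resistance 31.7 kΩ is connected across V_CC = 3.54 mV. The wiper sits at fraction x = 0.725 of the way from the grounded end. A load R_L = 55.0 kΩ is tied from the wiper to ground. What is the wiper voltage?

V_out ≈ 2.30 mV

Lower segment x·R_p = 22.98 kΩ; upper segment (1−x)·R_p = 8.718 kΩ.
R_L loads the lower segment: effective lower R = 16.21 kΩ.
V_out = 3.54 × 16.21/(8.718 + 16.21) = 2.302 mV.
(Unloaded: V_out = x·V_CC = 2.57 mV.)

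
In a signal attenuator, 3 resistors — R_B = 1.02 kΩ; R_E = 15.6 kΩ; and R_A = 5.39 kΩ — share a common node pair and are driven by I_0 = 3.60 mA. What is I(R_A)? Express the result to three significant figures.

Total conductance ΣG = 1/1.02 + 1/15.6 + 1/5.39 = 1.230 (units of 1/kΩ).
Current divider: I(R_A) = I_0 · G_k/ΣG = 3.60 × (0.1855/1.230) = 3.60 × 0.1508 = 0.5430 mA.

I ≈ 0.543 mA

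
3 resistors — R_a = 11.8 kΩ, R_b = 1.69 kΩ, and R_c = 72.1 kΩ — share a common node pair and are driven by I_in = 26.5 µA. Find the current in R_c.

I ≈ 0.532 µA

Total conductance ΣG = 1/11.8 + 1/1.69 + 1/72.1 = 0.6903 (units of 1/kΩ).
R_c takes the fraction G_k/ΣG = 0.01387/0.6903 = 0.02009, so I = 26.5 × 0.02009 = 0.5324 µA.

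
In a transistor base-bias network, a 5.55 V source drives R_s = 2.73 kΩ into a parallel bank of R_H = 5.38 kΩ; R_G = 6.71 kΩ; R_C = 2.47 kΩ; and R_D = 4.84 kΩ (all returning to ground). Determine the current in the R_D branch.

Combine the parallel branches: R_p = (1/5.38 + 1/6.71 + 1/2.47 + 1/4.84)⁻¹ = 1.057 kΩ.
Node voltage V_A = V_supply · R_p/(R_s + R_p) = 5.55 × 0.2790 = 1.549 V.
Branch current I = V_A/R_D = 1.549/4.84 = 0.3200 mA.

I ≈ 0.320 mA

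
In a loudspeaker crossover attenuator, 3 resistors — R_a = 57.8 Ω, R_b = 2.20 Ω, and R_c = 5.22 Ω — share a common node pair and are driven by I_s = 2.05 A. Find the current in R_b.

ΣG = 1/57.8 + 1/2.20 + 1/5.22 = 0.6634.
Current divider: I(R_b) = I_s · G_k/ΣG = 2.05 × (0.4545/0.6634) = 2.05 × 0.6852 = 1.405 A.

I ≈ 1.40 A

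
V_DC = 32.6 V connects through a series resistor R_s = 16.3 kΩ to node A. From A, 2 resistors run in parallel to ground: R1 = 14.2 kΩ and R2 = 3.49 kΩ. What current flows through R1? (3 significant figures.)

Parallel bank: R_p = 1/(1/14.2 + 1/3.49) = 2.801 kΩ.
V_A = 32.6 × 2.801/19.10 = 4.781 V.
Branch current I = V_A/R1 = 4.781/14.2 = 0.3367 mA.

I ≈ 0.337 mA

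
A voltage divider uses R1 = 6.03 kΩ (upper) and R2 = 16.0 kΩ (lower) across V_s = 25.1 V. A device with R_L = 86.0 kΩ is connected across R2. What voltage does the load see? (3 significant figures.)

First combine the lower leg with the load: R2 ‖ R_L = 13.49 kΩ.
Then V_out = V_s · R2'/(R1 + R2') = 25.1 × 13.49/19.52 = 17.35 V.
(Unloaded it would be 18.2 V; the load pulls it down.)

V_out ≈ 17.3 V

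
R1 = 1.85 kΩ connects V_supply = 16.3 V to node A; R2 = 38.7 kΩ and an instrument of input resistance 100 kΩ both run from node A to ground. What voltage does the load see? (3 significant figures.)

The load sits in parallel with R2, giving an effective lower resistance R2' = R2·R_L/(R2+R_L) = 27.90 kΩ.
Voltage divider with the loaded lower leg: V_out = 16.3 × 27.90/(1.85 + 27.90) = 16.3 × 0.9378 = 15.29 V.
(Unloaded it would be 15.6 V; the load pulls it down.)

V_out ≈ 15.3 V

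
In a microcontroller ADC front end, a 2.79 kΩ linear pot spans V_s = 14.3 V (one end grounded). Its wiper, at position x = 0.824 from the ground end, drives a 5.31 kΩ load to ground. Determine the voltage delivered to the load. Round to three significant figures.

Lower segment x·R_p = 2.299 kΩ; upper segment (1−x)·R_p = 0.4910 kΩ.
Lower segment in parallel with the load: 2.299 ‖ 5.31 = 1.604 kΩ.
Then V_out = V_s · 1.604/(0.4910 + 1.604) = 10.95 V.
(Unloaded: V_out = x·V_s = 11.8 V.)

V_out ≈ 10.9 V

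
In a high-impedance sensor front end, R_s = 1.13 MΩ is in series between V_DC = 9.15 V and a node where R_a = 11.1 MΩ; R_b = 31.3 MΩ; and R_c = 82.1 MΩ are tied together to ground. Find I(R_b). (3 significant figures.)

Equivalent of the parallel group: R_p = 7.450 MΩ.
V_A by voltage divider: V_A = 9.15 × 7.450/(1.13 + 7.450) = 7.945 V.
Branch current I = V_A/R_b = 7.945/31.3 = 0.2538 µA.
(Equivalently: I_total = 1.066 µA, then current-divider fraction G_k/ΣG = 0.2380.)

I ≈ 0.254 µA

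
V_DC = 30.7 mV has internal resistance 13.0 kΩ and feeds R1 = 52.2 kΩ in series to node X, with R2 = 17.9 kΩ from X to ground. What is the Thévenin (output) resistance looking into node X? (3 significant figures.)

R_th ≈ 14.0 kΩ

R1' = 13.0 + 52.2 = 65.20 kΩ (source resistance + R1).
Looking into X with the source shorted: R_th = R1'·R2/(R1'+R2) = 65.20 × 17.9/83.10 = 14.04 kΩ.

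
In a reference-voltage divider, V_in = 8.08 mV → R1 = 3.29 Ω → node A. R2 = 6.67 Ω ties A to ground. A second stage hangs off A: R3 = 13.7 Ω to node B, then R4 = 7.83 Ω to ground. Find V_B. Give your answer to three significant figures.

Looking into the second stage from A: R3 + R4 = 21.53 Ω appears in parallel with R2.
Effective lower resistance at A: R2 ‖ 21.53 = 5.092 Ω.
V_A = 8.08 × 5.092/(3.29 + 5.092) = 4.909 mV.
Stage 2 is unloaded, so V_B = V_A · R4/(R3+R4) = 4.909 × 7.83/21.53 = 1.785 mV.

V_B ≈ 1.79 mV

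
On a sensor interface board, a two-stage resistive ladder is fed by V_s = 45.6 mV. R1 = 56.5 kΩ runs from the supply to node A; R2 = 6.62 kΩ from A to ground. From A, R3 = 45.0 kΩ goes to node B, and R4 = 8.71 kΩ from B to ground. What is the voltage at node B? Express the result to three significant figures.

V_B ≈ 0.699 mV

Node A sees R2 in parallel with the series input of stage 2, R3 + R4 = 53.71 kΩ.
Effective lower resistance at A: R2 ‖ 53.71 = 5.894 kΩ.
First divider: V_A = V_s · 5.894/(56.5 + 5.894) = 4.307 mV.
Then the unloaded second divider: V_B = V_A × R4/(R3+R4) = 4.307 × 0.1622 = 0.6985 mV.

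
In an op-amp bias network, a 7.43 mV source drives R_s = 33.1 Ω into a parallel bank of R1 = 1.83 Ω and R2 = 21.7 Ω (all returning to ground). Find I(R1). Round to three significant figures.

Combine the parallel branches: R_p = (1/1.83 + 1/21.7)⁻¹ = 1.688 Ω.
Node voltage V_A = V_CC · R_p/(R_s + R_p) = 7.43 × 0.04851 = 0.3605 mV.
Branch current I = V_A/R1 = 0.3605/1.83 = 0.1970 mA.

I ≈ 0.197 mA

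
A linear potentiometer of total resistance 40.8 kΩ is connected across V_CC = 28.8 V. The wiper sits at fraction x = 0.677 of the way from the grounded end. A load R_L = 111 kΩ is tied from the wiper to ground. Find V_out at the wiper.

V_out ≈ 18.0 V

Lower segment x·R_p = 27.62 kΩ; upper segment (1−x)·R_p = 13.18 kΩ.
R_L loads the lower segment: effective lower R = 22.12 kΩ.
Then V_out = V_CC · 22.12/(13.18 + 22.12) = 18.05 V.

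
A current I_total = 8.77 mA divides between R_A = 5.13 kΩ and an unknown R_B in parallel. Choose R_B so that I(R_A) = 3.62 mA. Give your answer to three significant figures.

R_B ≈ 3.61 kΩ

In a two-way split, I_A/I_total = R_B/(R_A + R_B).
With f = 0.4128, R_B = R_A · f/(1−f) = 5.13 × 0.7029 = 3.606 kΩ.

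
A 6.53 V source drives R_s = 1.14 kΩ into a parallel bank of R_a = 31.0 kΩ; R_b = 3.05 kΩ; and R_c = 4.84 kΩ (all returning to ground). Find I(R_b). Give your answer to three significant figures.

I ≈ 1.30 mA

Parallel bank: R_p = 1/(1/31.0 + 1/3.05 + 1/4.84) = 1.764 kΩ.
Node voltage V_A = V_CC · R_p/(R_s + R_p) = 6.53 × 0.6075 = 3.967 V.
Branch current I = V_A/R_b = 3.967/3.05 = 1.301 mA.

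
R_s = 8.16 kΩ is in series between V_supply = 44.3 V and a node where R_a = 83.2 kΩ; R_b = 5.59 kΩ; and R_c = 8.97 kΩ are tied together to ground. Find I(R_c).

Equivalent of the parallel group: R_p = 3.307 kΩ.
V_A by voltage divider: V_A = 44.3 × 3.307/(8.16 + 3.307) = 12.78 V.
I(R_c) = V_A / R_c = 12.78/8.97 = 1.424 mA.
(Equivalently: I_total = 3.863 mA, then current-divider fraction G_k/ΣG = 0.3687.)

I ≈ 1.42 mA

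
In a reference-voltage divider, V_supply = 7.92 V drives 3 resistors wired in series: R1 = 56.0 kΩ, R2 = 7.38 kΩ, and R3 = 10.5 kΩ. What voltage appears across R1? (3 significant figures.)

V ≈ 6.00 V

Total series resistance ΣR = 56.0 + 7.38 + 10.5 = 73.88 kΩ.
By the voltage-divider rule, V = 7.92 × 56.00/73.88 = 6.003 V.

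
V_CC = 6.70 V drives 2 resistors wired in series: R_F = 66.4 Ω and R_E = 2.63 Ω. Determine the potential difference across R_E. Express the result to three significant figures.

V ≈ 0.255 V

Series total: ΣR = 66.4 + 2.63 = 69.03 Ω.
V = V_CC · R/ΣR = 6.70 × 0.03810 = 0.2553 V.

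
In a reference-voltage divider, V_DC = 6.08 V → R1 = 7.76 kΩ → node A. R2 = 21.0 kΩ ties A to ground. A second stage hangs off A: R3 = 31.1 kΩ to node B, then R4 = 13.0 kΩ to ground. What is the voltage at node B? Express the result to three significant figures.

The second stage (R3 + R4 = 44.10 kΩ) loads node A in parallel with R2.
R2 ‖ (R3+R4) = 14.23 kΩ.
First divider: V_A = V_DC · 14.23/(7.76 + 14.23) = 3.934 V.
V_B = V_A × 0.2948 = 1.160 V.

V_B ≈ 1.16 V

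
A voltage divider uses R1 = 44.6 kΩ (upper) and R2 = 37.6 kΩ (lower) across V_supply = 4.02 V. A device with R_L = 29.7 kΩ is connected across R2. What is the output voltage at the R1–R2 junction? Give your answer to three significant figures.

First combine the lower leg with the load: R2 ‖ R_L = 16.59 kΩ.
Voltage divider with the loaded lower leg: V_out = 4.02 × 16.59/(44.6 + 16.59) = 4.02 × 0.2712 = 1.090 V.

V_out ≈ 1.09 V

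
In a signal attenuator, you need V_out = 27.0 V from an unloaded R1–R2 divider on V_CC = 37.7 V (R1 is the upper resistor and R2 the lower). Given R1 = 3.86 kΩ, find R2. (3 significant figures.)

Required fraction k = V_out/V_CC = 0.7162.
Rearranging, R2 = R1·k/(1−k) = 3.86 × 2.523 = 9.740 kΩ.

R2 ≈ 9.74 kΩ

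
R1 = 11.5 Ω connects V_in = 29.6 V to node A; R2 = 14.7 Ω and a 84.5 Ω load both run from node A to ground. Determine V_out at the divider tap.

The load sits in parallel with R2, giving an effective lower resistance R2' = R2·R_L/(R2+R_L) = 12.52 Ω.
Then V_out = V_in · R2'/(R1 + R2') = 29.6 × 12.52/24.02 = 15.43 V.

V_out ≈ 15.4 V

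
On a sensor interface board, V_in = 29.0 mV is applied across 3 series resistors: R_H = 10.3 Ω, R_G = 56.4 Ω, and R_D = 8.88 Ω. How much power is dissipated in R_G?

ΣR = 75.58 Ω → I = 29.0/75.58 = 0.3837 mA.
P(R_G) = I²·R_G = (0.3837)² × 56.4 = 8.304 µW.

P ≈ 8.30 µW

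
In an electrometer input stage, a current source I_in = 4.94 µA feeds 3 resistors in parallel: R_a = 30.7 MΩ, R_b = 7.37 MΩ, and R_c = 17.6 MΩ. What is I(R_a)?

Total conductance ΣG = 1/30.7 + 1/7.37 + 1/17.6 = 0.2251 (units of 1/MΩ).
Current divider: I(R_a) = I_in · G_k/ΣG = 4.94 × (0.03257/0.2251) = 4.94 × 0.1447 = 0.7149 µA.

I ≈ 0.715 µA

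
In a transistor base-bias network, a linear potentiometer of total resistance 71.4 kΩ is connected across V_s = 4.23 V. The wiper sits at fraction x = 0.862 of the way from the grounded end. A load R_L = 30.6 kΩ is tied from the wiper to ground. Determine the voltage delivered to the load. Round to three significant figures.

Split the track: R_lower = x·R_p = 61.55 kΩ, R_upper = (1−x)·R_p = 9.853 kΩ.
Lower segment in parallel with the load: 61.55 ‖ 30.6 = 20.44 kΩ.
Loaded-divider output: V_out = 4.23 × 0.6747 = 2.854 V.

V_out ≈ 2.85 V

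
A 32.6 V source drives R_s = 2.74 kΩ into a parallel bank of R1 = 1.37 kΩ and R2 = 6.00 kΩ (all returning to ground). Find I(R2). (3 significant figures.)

Equivalent of the parallel group: R_p = 1.115 kΩ.
V_A = 32.6 × 1.115/3.855 = 9.431 V.
Branch current I = V_A/R2 = 9.431/6.00 = 1.572 mA.

I ≈ 1.57 mA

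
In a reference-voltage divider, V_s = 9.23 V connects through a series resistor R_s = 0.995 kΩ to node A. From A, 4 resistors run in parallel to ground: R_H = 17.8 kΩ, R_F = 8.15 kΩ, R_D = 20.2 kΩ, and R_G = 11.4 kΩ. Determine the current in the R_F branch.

Parallel bank: R_p = 1/(1/17.8 + 1/8.15 + 1/20.2 + 1/11.4) = 3.164 kΩ.
V_A by voltage divider: V_A = 9.23 × 3.164/(0.995 + 3.164) = 7.022 V.
I(R_F) = V_A / R_F = 7.022/8.15 = 0.8615 mA.

I ≈ 0.862 mA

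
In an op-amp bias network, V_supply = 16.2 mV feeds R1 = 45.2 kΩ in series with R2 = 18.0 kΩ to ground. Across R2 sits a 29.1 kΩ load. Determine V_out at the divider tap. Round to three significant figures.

V_out ≈ 3.20 mV

R2 ‖ R_L = (18.0 × 29.1)/(18.0 + 29.1) = 11.12 kΩ.
Voltage divider with the loaded lower leg: V_out = 16.2 × 11.12/(45.2 + 11.12) = 16.2 × 0.1975 = 3.199 mV.
(Unloaded it would be 4.61 mV; the load pulls it down.)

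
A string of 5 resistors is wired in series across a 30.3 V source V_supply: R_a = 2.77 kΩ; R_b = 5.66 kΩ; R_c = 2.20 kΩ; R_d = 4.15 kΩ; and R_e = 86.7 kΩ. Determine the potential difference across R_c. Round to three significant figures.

V ≈ 0.657 V

Series total: ΣR = 2.77 + 5.66 + 2.20 + 4.15 + 86.7 = 101.5 kΩ.
By the voltage-divider rule, V = 30.3 × 2.200/101.5 = 0.6569 V.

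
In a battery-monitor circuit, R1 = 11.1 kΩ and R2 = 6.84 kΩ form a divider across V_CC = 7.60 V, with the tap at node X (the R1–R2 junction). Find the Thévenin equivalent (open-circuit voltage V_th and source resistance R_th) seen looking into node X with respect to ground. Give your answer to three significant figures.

V_th ≈ 2.90 V, R_th ≈ 4.23 kΩ

V_th is the unloaded tap voltage: V_CC · R2/(R1+R2) = 7.60 × 0.3813 = 2.898 V.
Zeroing V_CC shorts the top of R1 to ground, so R_th = R1 ‖ R2 = 4.232 kΩ.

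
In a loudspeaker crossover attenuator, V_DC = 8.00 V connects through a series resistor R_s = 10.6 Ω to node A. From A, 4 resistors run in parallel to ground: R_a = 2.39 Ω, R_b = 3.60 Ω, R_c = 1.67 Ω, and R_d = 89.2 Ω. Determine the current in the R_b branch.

I ≈ 0.150 A

Equivalent of the parallel group: R_p = 0.7656 Ω.
Node voltage V_A = V_DC · R_p/(R_s + R_p) = 8.00 × 0.06736 = 0.5389 V.
I(R_b) = V_A / R_b = 0.5389/3.60 = 0.1497 A.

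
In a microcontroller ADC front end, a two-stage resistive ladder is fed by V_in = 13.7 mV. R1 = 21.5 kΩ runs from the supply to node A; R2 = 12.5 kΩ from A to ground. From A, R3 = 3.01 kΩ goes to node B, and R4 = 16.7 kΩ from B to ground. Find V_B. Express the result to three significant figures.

Node A sees R2 in parallel with the series input of stage 2, R3 + R4 = 19.71 kΩ.
Effective lower resistance at A: R2 ‖ 19.71 = 7.649 kΩ.
So V_A = 13.7 × 0.2624 = 3.595 mV.
V_B = V_A × 0.8473 = 3.046 mV.

V_B ≈ 3.05 mV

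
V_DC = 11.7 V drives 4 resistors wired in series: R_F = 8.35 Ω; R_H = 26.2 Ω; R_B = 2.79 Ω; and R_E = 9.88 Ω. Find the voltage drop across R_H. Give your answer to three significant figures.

V ≈ 6.49 V

Series total: ΣR = 8.35 + 26.2 + 2.79 + 9.88 = 47.22 Ω.
By the voltage-divider rule, V = 11.7 × 26.20/47.22 = 6.492 V.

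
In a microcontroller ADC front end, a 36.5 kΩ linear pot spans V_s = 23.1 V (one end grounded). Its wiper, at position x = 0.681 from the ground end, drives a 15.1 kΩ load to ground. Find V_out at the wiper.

V_out ≈ 10.3 V

The pot divides into 11.64 kΩ above the wiper and 24.86 kΩ below.
(x·R_p) ‖ R_L = 9.394 kΩ.
V_out = 23.1 × 9.394/(11.64 + 9.394) = 10.31 V.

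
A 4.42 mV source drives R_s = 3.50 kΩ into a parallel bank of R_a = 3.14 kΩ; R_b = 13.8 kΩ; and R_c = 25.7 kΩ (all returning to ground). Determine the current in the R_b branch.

I ≈ 0.128 µA

Parallel bank: R_p = 1/(1/3.14 + 1/13.8 + 1/25.7) = 2.326 kΩ.
V_A = 4.42 × 2.326/5.826 = 1.765 mV.
Branch current I = V_A/R_b = 1.765/13.8 = 0.1279 µA.
(Check via current divider: I_total = 0.7586 µA; share G_k/ΣG = 0.1686 → same result.)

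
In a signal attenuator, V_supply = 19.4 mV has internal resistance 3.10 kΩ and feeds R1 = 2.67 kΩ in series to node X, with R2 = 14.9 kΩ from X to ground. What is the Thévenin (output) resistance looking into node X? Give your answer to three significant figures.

R1' = 3.10 + 2.67 = 5.770 kΩ (source resistance + R1).
With V_supply suppressed (replaced by a short), R_th = R1' ‖ R2 = (5.770 × 14.9)/(5.770 + 14.9) = 4.159 kΩ.

R_th ≈ 4.16 kΩ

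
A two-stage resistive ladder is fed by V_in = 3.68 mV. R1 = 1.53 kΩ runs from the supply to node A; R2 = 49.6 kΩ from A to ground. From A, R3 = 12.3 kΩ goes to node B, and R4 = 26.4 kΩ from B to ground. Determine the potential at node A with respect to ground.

V_A ≈ 3.44 mV

Node A sees R2 in parallel with the series input of stage 2, R3 + R4 = 38.70 kΩ.
R2 ‖ (R3+R4) = 21.74 kΩ.
V_A = 3.68 × 21.74/(1.53 + 21.74) = 3.438 mV.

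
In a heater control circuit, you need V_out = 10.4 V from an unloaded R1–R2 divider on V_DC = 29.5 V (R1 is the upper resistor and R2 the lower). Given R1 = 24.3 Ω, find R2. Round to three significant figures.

R2 ≈ 13.2 Ω

V_out/V_DC = R2/(R1+R2) = 0.3525.
Rearranging, R2 = R1·k/(1−k) = 24.3 × 0.5445 = 13.23 Ω.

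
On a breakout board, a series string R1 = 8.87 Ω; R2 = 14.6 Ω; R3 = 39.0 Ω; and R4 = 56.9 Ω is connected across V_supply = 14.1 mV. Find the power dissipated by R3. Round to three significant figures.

The common current is I = 14.1/119.4 = 0.1181 mA.
P = I²R = 0.01395 × 39.0 = 0.5441 µW.

P ≈ 0.544 µW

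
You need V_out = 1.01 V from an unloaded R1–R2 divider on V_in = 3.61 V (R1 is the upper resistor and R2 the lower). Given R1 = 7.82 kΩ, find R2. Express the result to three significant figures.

V_out/V_in = R2/(R1+R2) = 0.2798.
Rearranging, R2 = R1·k/(1−k) = 7.82 × 0.3885 = 3.038 kΩ.

R2 ≈ 3.04 kΩ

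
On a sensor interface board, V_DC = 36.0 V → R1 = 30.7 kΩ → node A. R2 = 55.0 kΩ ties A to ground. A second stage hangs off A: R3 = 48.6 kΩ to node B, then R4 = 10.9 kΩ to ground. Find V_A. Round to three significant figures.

V_A ≈ 17.4 V

Node A sees R2 in parallel with the series input of stage 2, R3 + R4 = 59.50 kΩ.
R2 ‖ (R3+R4) = 28.58 kΩ.
V_A = 36.0 × 28.58/(30.7 + 28.58) = 17.36 V.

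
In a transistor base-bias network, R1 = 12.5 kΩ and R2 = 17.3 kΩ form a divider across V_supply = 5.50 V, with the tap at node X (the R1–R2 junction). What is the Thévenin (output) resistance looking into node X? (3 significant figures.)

With V_supply suppressed (replaced by a short), R_th = R1 ‖ R2 = (12.50 × 17.3)/(12.50 + 17.3) = 7.257 kΩ.

R_th ≈ 7.26 kΩ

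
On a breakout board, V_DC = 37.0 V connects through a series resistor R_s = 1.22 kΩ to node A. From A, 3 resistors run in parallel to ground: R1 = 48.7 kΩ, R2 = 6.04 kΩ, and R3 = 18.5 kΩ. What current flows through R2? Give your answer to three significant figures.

I ≈ 4.74 mA

Equivalent of the parallel group: R_p = 4.164 kΩ.
Node voltage V_A = V_DC · R_p/(R_s + R_p) = 37.0 × 0.7734 = 28.62 V.
Branch current I = V_A/R2 = 28.62/6.04 = 4.738 mA.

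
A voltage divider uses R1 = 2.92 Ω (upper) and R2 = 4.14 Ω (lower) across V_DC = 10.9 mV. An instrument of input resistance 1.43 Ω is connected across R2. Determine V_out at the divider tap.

V_out ≈ 2.91 mV

The load sits in parallel with R2, giving an effective lower resistance R2' = R2·R_L/(R2+R_L) = 1.063 Ω.
Voltage divider with the loaded lower leg: V_out = 10.9 × 1.063/(2.92 + 1.063) = 10.9 × 0.2669 = 2.909 mV.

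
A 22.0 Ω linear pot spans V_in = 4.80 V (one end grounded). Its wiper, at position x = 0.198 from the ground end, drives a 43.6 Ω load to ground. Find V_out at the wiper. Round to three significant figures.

Lower segment x·R_p = 4.356 Ω; upper segment (1−x)·R_p = 17.64 Ω.
(x·R_p) ‖ R_L = 3.960 Ω.
Then V_out = V_in · 3.960/(17.64 + 3.960) = 0.8799 V.

V_out ≈ 0.880 V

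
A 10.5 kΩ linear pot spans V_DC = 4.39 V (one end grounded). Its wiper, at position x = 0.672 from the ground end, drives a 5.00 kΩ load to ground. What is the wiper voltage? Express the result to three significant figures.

V_out ≈ 2.02 V

Split the track: R_lower = x·R_p = 7.056 kΩ, R_upper = (1−x)·R_p = 3.444 kΩ.
R_L loads the lower segment: effective lower R = 2.926 kΩ.
V_out = 4.39 × 2.926/(3.444 + 2.926) = 2.017 V.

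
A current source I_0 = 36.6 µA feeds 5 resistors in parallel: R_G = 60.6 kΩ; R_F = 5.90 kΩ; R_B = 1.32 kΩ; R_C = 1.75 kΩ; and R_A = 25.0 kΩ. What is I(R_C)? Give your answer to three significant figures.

Conductances: ΣG = 1/60.6 + 1/5.90 + 1/1.32 + 1/1.75 + 1/25.0 = 1.555 (1/kΩ).
R_C takes the fraction G_k/ΣG = 0.5714/1.555 = 0.3675, so I = 36.6 × 0.3675 = 13.45 µA.

I ≈ 13.4 µA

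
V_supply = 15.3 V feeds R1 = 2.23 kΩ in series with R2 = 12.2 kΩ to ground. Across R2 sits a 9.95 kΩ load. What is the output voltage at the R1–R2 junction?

V_out ≈ 10.9 V

The load sits in parallel with R2, giving an effective lower resistance R2' = R2·R_L/(R2+R_L) = 5.480 kΩ.
Voltage divider with the loaded lower leg: V_out = 15.3 × 5.480/(2.23 + 5.480) = 15.3 × 0.7108 = 10.87 V.
(Unloaded it would be 12.9 V; the load pulls it down.)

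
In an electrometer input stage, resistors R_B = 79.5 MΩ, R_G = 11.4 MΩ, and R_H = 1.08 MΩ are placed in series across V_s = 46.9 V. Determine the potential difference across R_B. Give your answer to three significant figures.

V ≈ 40.5 V

Series total: ΣR = 79.5 + 11.4 + 1.08 = 91.98 MΩ.
Voltage divider: V = V_s · (79.50 / 91.98) = 46.9 × 0.8643 = 40.54 V.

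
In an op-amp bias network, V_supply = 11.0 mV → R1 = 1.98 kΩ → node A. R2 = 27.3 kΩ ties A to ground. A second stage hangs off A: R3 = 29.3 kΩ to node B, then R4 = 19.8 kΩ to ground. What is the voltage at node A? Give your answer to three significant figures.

V_A ≈ 9.88 mV

Node A sees R2 in parallel with the series input of stage 2, R3 + R4 = 49.10 kΩ.
R2 ‖ (R3+R4) = 17.54 kΩ.
First divider: V_A = V_supply · 17.54/(1.98 + 17.54) = 9.885 mV.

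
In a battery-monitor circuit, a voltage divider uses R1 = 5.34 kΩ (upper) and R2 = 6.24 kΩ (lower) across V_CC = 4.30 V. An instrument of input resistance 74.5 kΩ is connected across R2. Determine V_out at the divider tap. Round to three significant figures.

V_out ≈ 2.23 V

The load sits in parallel with R2, giving an effective lower resistance R2' = R2·R_L/(R2+R_L) = 5.758 kΩ.
Now apply the divider: V_out = 4.30 × 0.5188 = 2.231 V.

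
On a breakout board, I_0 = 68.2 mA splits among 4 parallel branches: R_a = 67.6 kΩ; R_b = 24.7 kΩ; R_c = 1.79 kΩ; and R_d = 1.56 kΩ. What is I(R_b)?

Conductances: ΣG = 1/67.6 + 1/24.7 + 1/1.79 + 1/1.56 = 1.255 (1/kΩ).
Current divider: I(R_b) = I_0 · G_k/ΣG = 68.2 × (0.04049/1.255) = 68.2 × 0.03226 = 2.200 mA.

I ≈ 2.20 mA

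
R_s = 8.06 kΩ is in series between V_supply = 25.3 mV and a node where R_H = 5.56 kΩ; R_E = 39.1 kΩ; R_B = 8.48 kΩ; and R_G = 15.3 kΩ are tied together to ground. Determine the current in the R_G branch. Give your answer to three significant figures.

Parallel bank: R_p = 1/(1/5.56 + 1/39.1 + 1/8.48 + 1/15.3) = 2.573 kΩ.
V_A = 25.3 × 2.573/10.63 = 6.121 mV.
Branch current I = V_A/R_G = 6.121/15.3 = 0.4001 µA.
(Check via current divider: I_total = 2.379 µA; share G_k/ΣG = 0.1681 → same result.)

I ≈ 0.400 µA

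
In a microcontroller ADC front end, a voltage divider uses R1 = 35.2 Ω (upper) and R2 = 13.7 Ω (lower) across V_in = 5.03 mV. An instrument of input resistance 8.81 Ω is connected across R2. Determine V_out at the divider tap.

V_out ≈ 0.665 mV

R2 ‖ R_L = (13.7 × 8.81)/(13.7 + 8.81) = 5.362 Ω.
Now apply the divider: V_out = 5.03 × 0.1322 = 0.6649 mV.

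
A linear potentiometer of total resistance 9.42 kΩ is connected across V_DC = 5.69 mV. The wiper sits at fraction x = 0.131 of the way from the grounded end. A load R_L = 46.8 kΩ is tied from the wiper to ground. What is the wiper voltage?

V_out ≈ 0.729 mV

The pot divides into 8.186 kΩ above the wiper and 1.234 kΩ below.
Lower segment in parallel with the load: 1.234 ‖ 46.8 = 1.202 kΩ.
Then V_out = V_DC · 1.202/(8.186 + 1.202) = 0.7287 mV.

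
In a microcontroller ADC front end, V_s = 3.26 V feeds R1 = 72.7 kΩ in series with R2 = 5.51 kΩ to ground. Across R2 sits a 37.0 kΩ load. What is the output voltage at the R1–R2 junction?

V_out ≈ 0.202 V

The load sits in parallel with R2, giving an effective lower resistance R2' = R2·R_L/(R2+R_L) = 4.796 kΩ.
Voltage divider with the loaded lower leg: V_out = 3.26 × 4.796/(72.7 + 4.796) = 3.26 × 0.06188 = 0.2017 V.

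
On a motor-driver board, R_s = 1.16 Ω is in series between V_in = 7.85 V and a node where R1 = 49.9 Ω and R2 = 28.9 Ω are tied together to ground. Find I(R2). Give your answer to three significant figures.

Equivalent of the parallel group: R_p = 18.30 Ω.
V_A = 7.85 × 18.30/19.46 = 7.382 V.
Branch current I = V_A/R2 = 7.382/28.9 = 0.2554 A.

I ≈ 0.255 A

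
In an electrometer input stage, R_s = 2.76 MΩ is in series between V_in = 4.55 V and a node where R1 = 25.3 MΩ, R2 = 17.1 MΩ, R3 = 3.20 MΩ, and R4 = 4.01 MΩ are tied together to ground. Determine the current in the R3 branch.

Combine the parallel branches: R_p = (1/25.3 + 1/17.1 + 1/3.20 + 1/4.01)⁻¹ = 1.515 MΩ.
Node voltage V_A = V_in · R_p/(R_s + R_p) = 4.55 × 0.3544 = 1.613 V.
Branch current I = V_A/R3 = 1.613/3.20 = 0.5040 µA.

I ≈ 0.504 µA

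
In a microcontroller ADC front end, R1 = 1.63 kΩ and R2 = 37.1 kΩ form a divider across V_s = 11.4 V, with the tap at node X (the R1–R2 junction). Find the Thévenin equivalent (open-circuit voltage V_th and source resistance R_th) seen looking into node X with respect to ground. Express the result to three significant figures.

V_th ≈ 10.9 V, R_th ≈ 1.56 kΩ

V_th is the unloaded tap voltage: V_s · R2/(R1+R2) = 11.4 × 0.9579 = 10.92 V.
Looking into X with the source shorted: R_th = R1·R2/(R1+R2) = 1.630 × 37.1/38.73 = 1.561 kΩ.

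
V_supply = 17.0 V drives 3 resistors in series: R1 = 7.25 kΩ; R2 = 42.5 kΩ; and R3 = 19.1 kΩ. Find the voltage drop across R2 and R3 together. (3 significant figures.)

V ≈ 15.2 V

ΣR = 7.25 + 42.5 + 19.1 = 68.85 kΩ.
R_{R2..R3} = 42.5 + 19.1 = 61.60 kΩ.
By the voltage-divider rule, V = 17.0 × 61.60/68.85 = 15.21 V.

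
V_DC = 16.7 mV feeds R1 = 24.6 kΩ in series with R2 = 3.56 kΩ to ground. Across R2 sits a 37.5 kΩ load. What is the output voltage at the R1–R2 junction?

V_out ≈ 1.95 mV

The load sits in parallel with R2, giving an effective lower resistance R2' = R2·R_L/(R2+R_L) = 3.251 kΩ.
Voltage divider with the loaded lower leg: V_out = 16.7 × 3.251/(24.6 + 3.251) = 16.7 × 0.1167 = 1.950 mV.
(Unloaded it would be 2.11 mV; the load pulls it down.)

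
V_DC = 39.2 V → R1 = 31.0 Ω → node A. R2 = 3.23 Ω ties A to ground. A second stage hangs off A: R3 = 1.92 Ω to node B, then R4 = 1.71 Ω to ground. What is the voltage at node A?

Node A sees R2 in parallel with the series input of stage 2, R3 + R4 = 3.630 Ω.
R2 ‖ (R3+R4) = 1.709 Ω.
First divider: V_A = V_DC · 1.709/(31.0 + 1.709) = 2.048 V.

V_A ≈ 2.05 V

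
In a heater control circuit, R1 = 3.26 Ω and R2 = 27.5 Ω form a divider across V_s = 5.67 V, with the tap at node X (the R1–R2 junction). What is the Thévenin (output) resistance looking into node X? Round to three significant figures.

R_th ≈ 2.91 Ω

Zeroing V_s shorts the top of R1 to ground, so R_th = R1 ‖ R2 = 2.914 Ω.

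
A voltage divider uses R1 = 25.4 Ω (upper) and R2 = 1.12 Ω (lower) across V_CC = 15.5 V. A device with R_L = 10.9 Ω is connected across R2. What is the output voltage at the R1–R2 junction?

R2 ‖ R_L = (1.12 × 10.9)/(1.12 + 10.9) = 1.016 Ω.
Then V_out = V_CC · R2'/(R1 + R2') = 15.5 × 1.016/26.42 = 0.5960 V.
(Unloaded it would be 0.655 V; the load pulls it down.)

V_out ≈ 0.596 V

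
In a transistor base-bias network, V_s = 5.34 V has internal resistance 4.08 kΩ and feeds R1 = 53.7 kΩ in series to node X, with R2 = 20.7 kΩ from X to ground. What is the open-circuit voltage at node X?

V_th ≈ 1.41 V

R1' = 4.08 + 53.7 = 57.78 kΩ (source resistance + R1).
Open-circuit (no load on X): V_th = V_s · R2/(R1' + R2) = 5.34 × 20.7/(57.78 + 20.7) = 1.408 V.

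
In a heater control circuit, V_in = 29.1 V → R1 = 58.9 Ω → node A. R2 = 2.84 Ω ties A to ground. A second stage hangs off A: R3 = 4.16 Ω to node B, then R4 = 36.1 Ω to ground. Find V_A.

V_A ≈ 1.25 V

Node A sees R2 in parallel with the series input of stage 2, R3 + R4 = 40.26 Ω.
Effective lower resistance at A: R2 ‖ 40.26 = 2.653 Ω.
So V_A = 29.1 × 0.04310 = 1.254 V.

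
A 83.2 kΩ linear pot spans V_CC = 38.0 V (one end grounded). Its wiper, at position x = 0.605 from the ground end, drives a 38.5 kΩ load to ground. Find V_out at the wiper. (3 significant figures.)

The pot divides into 32.86 kΩ above the wiper and 50.34 kΩ below.
R_L loads the lower segment: effective lower R = 21.81 kΩ.
Loaded-divider output: V_out = 38.0 × 0.3990 = 15.16 V.

V_out ≈ 15.2 V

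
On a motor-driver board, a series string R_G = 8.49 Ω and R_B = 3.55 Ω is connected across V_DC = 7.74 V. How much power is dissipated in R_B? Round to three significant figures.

P ≈ 1.47 W

Series current I = V_DC/ΣR = 7.74/12.04 = 0.6429 A.
V(R_B) = I·R = 2.282 V; P = V·I = 2.282 × 0.6429 = 1.467 W.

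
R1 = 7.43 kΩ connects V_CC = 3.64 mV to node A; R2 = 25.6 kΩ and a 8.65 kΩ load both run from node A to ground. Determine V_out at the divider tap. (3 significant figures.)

V_out ≈ 1.69 mV

First combine the lower leg with the load: R2 ‖ R_L = 6.465 kΩ.
Then V_out = V_CC · R2'/(R1 + R2') = 3.64 × 6.465/13.90 = 1.694 mV.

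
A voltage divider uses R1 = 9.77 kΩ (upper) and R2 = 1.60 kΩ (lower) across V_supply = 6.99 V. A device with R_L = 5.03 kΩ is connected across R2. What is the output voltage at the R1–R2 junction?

First combine the lower leg with the load: R2 ‖ R_L = 1.214 kΩ.
Now apply the divider: V_out = 6.99 × 0.1105 = 0.7725 V.

V_out ≈ 0.772 V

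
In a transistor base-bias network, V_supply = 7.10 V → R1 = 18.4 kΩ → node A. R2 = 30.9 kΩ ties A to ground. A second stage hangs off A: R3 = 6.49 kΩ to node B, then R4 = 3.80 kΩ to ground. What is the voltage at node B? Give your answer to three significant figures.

Looking into the second stage from A: R3 + R4 = 10.29 kΩ appears in parallel with R2.
Effective lower resistance at A: R2 ‖ 10.29 = 7.719 kΩ.
So V_A = 7.10 × 0.2955 = 2.098 V.
Stage 2 is unloaded, so V_B = V_A · R4/(R3+R4) = 2.098 × 3.80/10.29 = 0.7749 V.

V_B ≈ 0.775 V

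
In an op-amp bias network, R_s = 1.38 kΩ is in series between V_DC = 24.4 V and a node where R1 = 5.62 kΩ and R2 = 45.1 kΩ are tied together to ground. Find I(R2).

I ≈ 0.424 mA

Combine the parallel branches: R_p = (1/5.62 + 1/45.1)⁻¹ = 4.997 kΩ.
V_A = 24.4 × 4.997/6.377 = 19.12 V.
Branch current I = V_A/R2 = 19.12/45.1 = 0.4239 mA.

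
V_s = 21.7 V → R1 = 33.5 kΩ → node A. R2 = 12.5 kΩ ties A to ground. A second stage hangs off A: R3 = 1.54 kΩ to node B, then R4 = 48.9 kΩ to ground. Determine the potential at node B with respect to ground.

Node A sees R2 in parallel with the series input of stage 2, R3 + R4 = 50.44 kΩ.
Effective lower resistance at A: R2 ‖ 50.44 = 10.02 kΩ.
V_A = 21.7 × 10.02/(33.5 + 10.02) = 4.995 V.
Stage 2 is unloaded, so V_B = V_A · R4/(R3+R4) = 4.995 × 48.9/50.44 = 4.843 V.

V_B ≈ 4.84 V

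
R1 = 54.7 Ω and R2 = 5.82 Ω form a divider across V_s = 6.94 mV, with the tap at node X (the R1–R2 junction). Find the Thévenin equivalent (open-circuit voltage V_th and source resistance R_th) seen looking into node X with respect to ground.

Open-circuit (no load on X): V_th = V_s · R2/(R1 + R2) = 6.94 × 5.82/(54.70 + 5.82) = 0.6674 mV.
Looking into X with the source shorted: R_th = R1·R2/(R1+R2) = 54.70 × 5.82/60.52 = 5.260 Ω.

V_th ≈ 0.667 mV, R_th ≈ 5.26 Ω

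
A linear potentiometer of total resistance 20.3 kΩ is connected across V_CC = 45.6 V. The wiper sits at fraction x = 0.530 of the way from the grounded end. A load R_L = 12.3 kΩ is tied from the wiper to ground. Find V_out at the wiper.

V_out ≈ 17.1 V

The pot divides into 9.541 kΩ above the wiper and 10.76 kΩ below.
R_L loads the lower segment: effective lower R = 5.739 kΩ.
V_out = 45.6 × 5.739/(9.541 + 5.739) = 17.13 V.
(Unloaded: V_out = x·V_CC = 24.2 V.)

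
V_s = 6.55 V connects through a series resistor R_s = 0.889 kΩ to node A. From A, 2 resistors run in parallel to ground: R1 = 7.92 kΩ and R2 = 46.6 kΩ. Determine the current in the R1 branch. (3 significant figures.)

Parallel bank: R_p = 1/(1/7.92 + 1/46.6) = 6.769 kΩ.
V_A = 6.55 × 6.769/7.658 = 5.790 V.
I(R1) = V_A / R1 = 5.790/7.92 = 0.7310 mA.
(Equivalently: I_total = 0.8553 mA, then current-divider fraction G_k/ΣG = 0.8547.)

I ≈ 0.731 mA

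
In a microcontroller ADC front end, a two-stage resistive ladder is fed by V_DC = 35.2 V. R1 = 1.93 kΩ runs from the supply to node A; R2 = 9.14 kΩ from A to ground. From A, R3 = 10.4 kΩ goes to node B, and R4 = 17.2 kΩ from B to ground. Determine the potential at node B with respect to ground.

V_B ≈ 17.1 V

Looking into the second stage from A: R3 + R4 = 27.60 kΩ appears in parallel with R2.
Effective lower resistance at A: R2 ‖ 27.60 = 6.866 kΩ.
First divider: V_A = V_DC · 6.866/(1.93 + 6.866) = 27.48 V.
Stage 2 is unloaded, so V_B = V_A · R4/(R3+R4) = 27.48 × 17.2/27.60 = 17.12 V.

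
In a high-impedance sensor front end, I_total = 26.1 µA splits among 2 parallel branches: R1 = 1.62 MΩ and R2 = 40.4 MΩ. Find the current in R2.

Two-branch current divider: I_k = I_total · R_other/(R_1 + R_2).
So I = 26.1 × 1.62/42.02 = 1.006 µA.

I ≈ 1.01 µA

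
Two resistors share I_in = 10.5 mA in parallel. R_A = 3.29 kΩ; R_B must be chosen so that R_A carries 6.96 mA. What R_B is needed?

In a two-way split, I_A/I_in = R_B/(R_A + R_B).
With f = 0.6629, R_B = R_A · f/(1−f) = 3.29 × 1.966 = 6.468 kΩ.

R_B ≈ 6.47 kΩ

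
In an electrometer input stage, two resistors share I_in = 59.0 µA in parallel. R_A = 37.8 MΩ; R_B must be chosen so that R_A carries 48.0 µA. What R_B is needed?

The fraction through R_A equals R_B/(R_A+R_B).
With f = 0.8136, R_B = R_A · f/(1−f) = 37.8 × 4.364 = 164.9 MΩ.

R_B ≈ 165 MΩ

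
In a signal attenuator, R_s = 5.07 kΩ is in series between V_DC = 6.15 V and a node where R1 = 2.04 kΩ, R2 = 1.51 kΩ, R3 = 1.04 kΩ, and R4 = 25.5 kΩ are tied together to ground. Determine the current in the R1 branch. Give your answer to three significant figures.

Parallel bank: R_p = 1/(1/2.04 + 1/1.51 + 1/1.04 + 1/25.5) = 0.4644 kΩ.
V_A = 6.15 × 0.4644/5.534 = 0.5161 V.
Branch current I = V_A/R1 = 0.5161/2.04 = 0.2530 mA.

I ≈ 0.253 mA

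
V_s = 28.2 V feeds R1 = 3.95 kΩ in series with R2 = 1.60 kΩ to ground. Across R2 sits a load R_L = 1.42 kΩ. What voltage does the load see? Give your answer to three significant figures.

R2 ‖ R_L = (1.60 × 1.42)/(1.60 + 1.42) = 0.7523 kΩ.
Then V_out = V_s · R2'/(R1 + R2') = 28.2 × 0.7523/4.702 = 4.512 V.
(Unloaded it would be 8.13 V; the load pulls it down.)

V_out ≈ 4.51 V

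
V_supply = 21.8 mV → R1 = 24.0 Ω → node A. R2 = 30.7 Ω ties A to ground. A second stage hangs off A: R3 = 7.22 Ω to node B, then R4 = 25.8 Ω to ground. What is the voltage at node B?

V_B ≈ 6.79 mV

The second stage (R3 + R4 = 33.02 Ω) loads node A in parallel with R2.
R2 ‖ (R3+R4) = 15.91 Ω.
V_A = 21.8 × 15.91/(24.0 + 15.91) = 8.690 mV.
V_B = V_A × 0.7813 = 6.790 mV.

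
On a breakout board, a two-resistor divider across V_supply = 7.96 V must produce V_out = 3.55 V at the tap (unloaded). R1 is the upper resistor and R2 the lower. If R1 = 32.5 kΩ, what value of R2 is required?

R2 ≈ 26.2 kΩ

V_out/V_supply = R2/(R1+R2) = 0.4460.
So R2 = R1 · V_out/(V_supply − V_out) = 32.5 × 3.55/(7.96 − 3.55) = 32.5 × 0.8050 = 26.16 kΩ.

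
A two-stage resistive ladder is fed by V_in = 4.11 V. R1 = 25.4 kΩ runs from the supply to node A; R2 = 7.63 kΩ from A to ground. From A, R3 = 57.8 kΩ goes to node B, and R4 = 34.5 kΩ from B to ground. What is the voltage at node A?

The second stage (R3 + R4 = 92.30 kΩ) loads node A in parallel with R2.
Effective lower resistance at A: R2 ‖ 92.30 = 7.047 kΩ.
First divider: V_A = V_in · 7.047/(25.4 + 7.047) = 0.8927 V.

V_A ≈ 0.893 V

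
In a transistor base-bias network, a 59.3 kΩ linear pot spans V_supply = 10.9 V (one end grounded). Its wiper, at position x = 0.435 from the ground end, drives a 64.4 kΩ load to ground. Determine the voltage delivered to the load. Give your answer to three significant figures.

V_out ≈ 3.87 V

Split the track: R_lower = x·R_p = 25.80 kΩ, R_upper = (1−x)·R_p = 33.50 kΩ.
Lower segment in parallel with the load: 25.80 ‖ 64.4 = 18.42 kΩ.
V_out = 10.9 × 18.42/(33.50 + 18.42) = 3.866 V.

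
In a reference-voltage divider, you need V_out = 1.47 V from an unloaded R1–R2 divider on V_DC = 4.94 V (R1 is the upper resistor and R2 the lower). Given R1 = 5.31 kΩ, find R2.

The divider ratio is R2/(R1+R2) = 1.47/4.94 = 0.2976.
So R2 = R1 · V_out/(V_DC − V_out) = 5.31 × 1.47/(4.94 − 1.47) = 5.31 × 0.4236 = 2.249 kΩ.

R2 ≈ 2.25 kΩ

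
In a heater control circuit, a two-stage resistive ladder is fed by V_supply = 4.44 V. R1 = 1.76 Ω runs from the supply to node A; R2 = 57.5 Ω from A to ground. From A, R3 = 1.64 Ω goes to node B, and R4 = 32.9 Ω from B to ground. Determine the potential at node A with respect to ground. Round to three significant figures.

Node A sees R2 in parallel with the series input of stage 2, R3 + R4 = 34.54 Ω.
R2 ‖ (R3+R4) = 21.58 Ω.
So V_A = 4.44 × 0.9246 = 4.105 V.

V_A ≈ 4.11 V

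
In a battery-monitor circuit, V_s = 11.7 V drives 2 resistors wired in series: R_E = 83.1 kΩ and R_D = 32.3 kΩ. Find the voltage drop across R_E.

V ≈ 8.43 V

Total series resistance ΣR = 83.1 + 32.3 = 115.4 kΩ.
Voltage divider: V = V_s · (83.10 / 115.4) = 11.7 × 0.7201 = 8.425 V.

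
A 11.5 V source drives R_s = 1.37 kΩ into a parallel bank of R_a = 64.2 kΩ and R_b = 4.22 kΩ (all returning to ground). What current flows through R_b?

Parallel bank: R_p = 1/(1/64.2 + 1/4.22) = 3.960 kΩ.
Node voltage V_A = V_in · R_p/(R_s + R_p) = 11.5 × 0.7430 = 8.544 V.
I(R_b) = V_A / R_b = 8.544/4.22 = 2.025 mA.

I ≈ 2.02 mA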